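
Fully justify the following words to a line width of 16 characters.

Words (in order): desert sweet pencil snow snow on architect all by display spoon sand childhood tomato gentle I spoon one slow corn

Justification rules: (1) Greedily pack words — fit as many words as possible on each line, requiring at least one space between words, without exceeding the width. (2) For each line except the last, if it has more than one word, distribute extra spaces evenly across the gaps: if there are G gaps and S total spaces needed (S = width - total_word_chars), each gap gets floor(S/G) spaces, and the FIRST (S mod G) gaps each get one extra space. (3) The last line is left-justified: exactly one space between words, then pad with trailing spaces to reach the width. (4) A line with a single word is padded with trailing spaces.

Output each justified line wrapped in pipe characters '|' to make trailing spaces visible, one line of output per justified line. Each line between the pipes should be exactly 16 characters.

Line 1: ['desert', 'sweet'] (min_width=12, slack=4)
Line 2: ['pencil', 'snow', 'snow'] (min_width=16, slack=0)
Line 3: ['on', 'architect', 'all'] (min_width=16, slack=0)
Line 4: ['by', 'display', 'spoon'] (min_width=16, slack=0)
Line 5: ['sand', 'childhood'] (min_width=14, slack=2)
Line 6: ['tomato', 'gentle', 'I'] (min_width=15, slack=1)
Line 7: ['spoon', 'one', 'slow'] (min_width=14, slack=2)
Line 8: ['corn'] (min_width=4, slack=12)

Answer: |desert     sweet|
|pencil snow snow|
|on architect all|
|by display spoon|
|sand   childhood|
|tomato  gentle I|
|spoon  one  slow|
|corn            |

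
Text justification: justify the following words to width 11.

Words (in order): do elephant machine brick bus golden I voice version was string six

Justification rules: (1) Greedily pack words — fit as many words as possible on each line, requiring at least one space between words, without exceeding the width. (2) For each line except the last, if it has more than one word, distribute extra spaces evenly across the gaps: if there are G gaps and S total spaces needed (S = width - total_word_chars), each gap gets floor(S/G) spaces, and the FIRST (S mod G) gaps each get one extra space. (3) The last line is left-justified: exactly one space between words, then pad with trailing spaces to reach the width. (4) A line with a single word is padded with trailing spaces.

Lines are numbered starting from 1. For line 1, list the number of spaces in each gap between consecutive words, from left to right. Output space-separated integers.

Answer: 1

Derivation:
Line 1: ['do', 'elephant'] (min_width=11, slack=0)
Line 2: ['machine'] (min_width=7, slack=4)
Line 3: ['brick', 'bus'] (min_width=9, slack=2)
Line 4: ['golden', 'I'] (min_width=8, slack=3)
Line 5: ['voice'] (min_width=5, slack=6)
Line 6: ['version', 'was'] (min_width=11, slack=0)
Line 7: ['string', 'six'] (min_width=10, slack=1)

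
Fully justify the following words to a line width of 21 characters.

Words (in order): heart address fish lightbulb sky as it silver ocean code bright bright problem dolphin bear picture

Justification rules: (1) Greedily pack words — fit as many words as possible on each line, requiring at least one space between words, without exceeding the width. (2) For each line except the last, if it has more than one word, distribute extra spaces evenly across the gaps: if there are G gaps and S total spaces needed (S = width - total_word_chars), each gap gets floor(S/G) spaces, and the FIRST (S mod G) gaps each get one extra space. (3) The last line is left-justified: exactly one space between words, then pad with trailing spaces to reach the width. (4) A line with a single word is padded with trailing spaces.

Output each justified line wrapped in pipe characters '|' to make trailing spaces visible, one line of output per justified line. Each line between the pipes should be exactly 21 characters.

Answer: |heart   address  fish|
|lightbulb  sky  as it|
|silver   ocean   code|
|bright bright problem|
|dolphin bear picture |

Derivation:
Line 1: ['heart', 'address', 'fish'] (min_width=18, slack=3)
Line 2: ['lightbulb', 'sky', 'as', 'it'] (min_width=19, slack=2)
Line 3: ['silver', 'ocean', 'code'] (min_width=17, slack=4)
Line 4: ['bright', 'bright', 'problem'] (min_width=21, slack=0)
Line 5: ['dolphin', 'bear', 'picture'] (min_width=20, slack=1)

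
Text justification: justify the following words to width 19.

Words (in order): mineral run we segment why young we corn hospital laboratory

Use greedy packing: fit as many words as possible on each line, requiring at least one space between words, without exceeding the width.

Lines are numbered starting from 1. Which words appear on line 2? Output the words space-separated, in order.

Line 1: ['mineral', 'run', 'we'] (min_width=14, slack=5)
Line 2: ['segment', 'why', 'young'] (min_width=17, slack=2)
Line 3: ['we', 'corn', 'hospital'] (min_width=16, slack=3)
Line 4: ['laboratory'] (min_width=10, slack=9)

Answer: segment why young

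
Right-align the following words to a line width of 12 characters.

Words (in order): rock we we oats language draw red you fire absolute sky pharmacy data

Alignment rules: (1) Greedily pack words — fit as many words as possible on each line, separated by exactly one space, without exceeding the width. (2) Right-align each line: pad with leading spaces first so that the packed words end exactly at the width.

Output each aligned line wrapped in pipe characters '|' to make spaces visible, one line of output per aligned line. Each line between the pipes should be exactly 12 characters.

Line 1: ['rock', 'we', 'we'] (min_width=10, slack=2)
Line 2: ['oats'] (min_width=4, slack=8)
Line 3: ['language'] (min_width=8, slack=4)
Line 4: ['draw', 'red', 'you'] (min_width=12, slack=0)
Line 5: ['fire'] (min_width=4, slack=8)
Line 6: ['absolute', 'sky'] (min_width=12, slack=0)
Line 7: ['pharmacy'] (min_width=8, slack=4)
Line 8: ['data'] (min_width=4, slack=8)

Answer: |  rock we we|
|        oats|
|    language|
|draw red you|
|        fire|
|absolute sky|
|    pharmacy|
|        data|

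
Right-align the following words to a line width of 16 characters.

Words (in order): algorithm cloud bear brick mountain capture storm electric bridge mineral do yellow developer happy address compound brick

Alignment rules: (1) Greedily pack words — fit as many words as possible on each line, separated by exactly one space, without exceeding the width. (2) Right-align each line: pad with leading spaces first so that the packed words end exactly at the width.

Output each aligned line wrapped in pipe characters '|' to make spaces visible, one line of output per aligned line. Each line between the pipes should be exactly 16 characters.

Answer: | algorithm cloud|
|      bear brick|
|mountain capture|
|  storm electric|
|  bridge mineral|
|       do yellow|
| developer happy|
|address compound|
|           brick|

Derivation:
Line 1: ['algorithm', 'cloud'] (min_width=15, slack=1)
Line 2: ['bear', 'brick'] (min_width=10, slack=6)
Line 3: ['mountain', 'capture'] (min_width=16, slack=0)
Line 4: ['storm', 'electric'] (min_width=14, slack=2)
Line 5: ['bridge', 'mineral'] (min_width=14, slack=2)
Line 6: ['do', 'yellow'] (min_width=9, slack=7)
Line 7: ['developer', 'happy'] (min_width=15, slack=1)
Line 8: ['address', 'compound'] (min_width=16, slack=0)
Line 9: ['brick'] (min_width=5, slack=11)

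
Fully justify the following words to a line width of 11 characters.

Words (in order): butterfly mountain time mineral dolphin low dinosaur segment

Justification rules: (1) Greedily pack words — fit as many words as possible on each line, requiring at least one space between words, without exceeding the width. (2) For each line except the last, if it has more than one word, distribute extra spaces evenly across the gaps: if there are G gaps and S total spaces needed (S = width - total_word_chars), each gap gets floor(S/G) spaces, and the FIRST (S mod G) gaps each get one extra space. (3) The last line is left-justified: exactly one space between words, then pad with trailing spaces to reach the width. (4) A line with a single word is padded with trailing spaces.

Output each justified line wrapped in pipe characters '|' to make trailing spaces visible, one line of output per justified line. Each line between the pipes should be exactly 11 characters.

Answer: |butterfly  |
|mountain   |
|time       |
|mineral    |
|dolphin low|
|dinosaur   |
|segment    |

Derivation:
Line 1: ['butterfly'] (min_width=9, slack=2)
Line 2: ['mountain'] (min_width=8, slack=3)
Line 3: ['time'] (min_width=4, slack=7)
Line 4: ['mineral'] (min_width=7, slack=4)
Line 5: ['dolphin', 'low'] (min_width=11, slack=0)
Line 6: ['dinosaur'] (min_width=8, slack=3)
Line 7: ['segment'] (min_width=7, slack=4)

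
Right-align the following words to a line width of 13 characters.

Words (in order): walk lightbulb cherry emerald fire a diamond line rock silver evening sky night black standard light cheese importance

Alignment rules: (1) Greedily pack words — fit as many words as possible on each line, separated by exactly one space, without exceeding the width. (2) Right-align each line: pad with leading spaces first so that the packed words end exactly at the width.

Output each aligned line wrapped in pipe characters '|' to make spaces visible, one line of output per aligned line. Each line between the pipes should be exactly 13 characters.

Line 1: ['walk'] (min_width=4, slack=9)
Line 2: ['lightbulb'] (min_width=9, slack=4)
Line 3: ['cherry'] (min_width=6, slack=7)
Line 4: ['emerald', 'fire'] (min_width=12, slack=1)
Line 5: ['a', 'diamond'] (min_width=9, slack=4)
Line 6: ['line', 'rock'] (min_width=9, slack=4)
Line 7: ['silver'] (min_width=6, slack=7)
Line 8: ['evening', 'sky'] (min_width=11, slack=2)
Line 9: ['night', 'black'] (min_width=11, slack=2)
Line 10: ['standard'] (min_width=8, slack=5)
Line 11: ['light', 'cheese'] (min_width=12, slack=1)
Line 12: ['importance'] (min_width=10, slack=3)

Answer: |         walk|
|    lightbulb|
|       cherry|
| emerald fire|
|    a diamond|
|    line rock|
|       silver|
|  evening sky|
|  night black|
|     standard|
| light cheese|
|   importance|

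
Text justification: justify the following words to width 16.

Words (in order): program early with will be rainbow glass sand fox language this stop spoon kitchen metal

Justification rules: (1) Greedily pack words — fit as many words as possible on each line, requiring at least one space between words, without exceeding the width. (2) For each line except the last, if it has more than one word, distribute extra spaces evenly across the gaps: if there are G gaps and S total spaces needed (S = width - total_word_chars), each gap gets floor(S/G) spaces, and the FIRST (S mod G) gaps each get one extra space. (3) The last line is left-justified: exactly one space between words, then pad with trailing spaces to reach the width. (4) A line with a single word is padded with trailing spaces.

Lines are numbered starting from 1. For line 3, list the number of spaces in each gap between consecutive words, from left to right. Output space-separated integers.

Line 1: ['program', 'early'] (min_width=13, slack=3)
Line 2: ['with', 'will', 'be'] (min_width=12, slack=4)
Line 3: ['rainbow', 'glass'] (min_width=13, slack=3)
Line 4: ['sand', 'fox'] (min_width=8, slack=8)
Line 5: ['language', 'this'] (min_width=13, slack=3)
Line 6: ['stop', 'spoon'] (min_width=10, slack=6)
Line 7: ['kitchen', 'metal'] (min_width=13, slack=3)

Answer: 4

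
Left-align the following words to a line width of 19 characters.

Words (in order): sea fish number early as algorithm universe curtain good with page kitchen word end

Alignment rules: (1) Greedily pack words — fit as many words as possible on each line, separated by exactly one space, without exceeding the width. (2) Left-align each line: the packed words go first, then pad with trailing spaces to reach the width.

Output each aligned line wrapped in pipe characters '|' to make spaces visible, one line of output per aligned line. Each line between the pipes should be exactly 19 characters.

Answer: |sea fish number    |
|early as algorithm |
|universe curtain   |
|good with page     |
|kitchen word end   |

Derivation:
Line 1: ['sea', 'fish', 'number'] (min_width=15, slack=4)
Line 2: ['early', 'as', 'algorithm'] (min_width=18, slack=1)
Line 3: ['universe', 'curtain'] (min_width=16, slack=3)
Line 4: ['good', 'with', 'page'] (min_width=14, slack=5)
Line 5: ['kitchen', 'word', 'end'] (min_width=16, slack=3)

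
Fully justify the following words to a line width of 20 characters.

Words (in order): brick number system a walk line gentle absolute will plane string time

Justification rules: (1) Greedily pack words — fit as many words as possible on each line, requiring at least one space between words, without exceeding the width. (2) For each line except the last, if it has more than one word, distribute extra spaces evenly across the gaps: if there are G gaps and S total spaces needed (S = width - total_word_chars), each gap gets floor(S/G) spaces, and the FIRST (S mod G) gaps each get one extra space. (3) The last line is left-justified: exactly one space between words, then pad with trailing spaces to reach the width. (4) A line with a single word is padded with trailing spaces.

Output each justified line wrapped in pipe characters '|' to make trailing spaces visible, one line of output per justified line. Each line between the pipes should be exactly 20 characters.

Line 1: ['brick', 'number', 'system'] (min_width=19, slack=1)
Line 2: ['a', 'walk', 'line', 'gentle'] (min_width=18, slack=2)
Line 3: ['absolute', 'will', 'plane'] (min_width=19, slack=1)
Line 4: ['string', 'time'] (min_width=11, slack=9)

Answer: |brick  number system|
|a  walk  line gentle|
|absolute  will plane|
|string time         |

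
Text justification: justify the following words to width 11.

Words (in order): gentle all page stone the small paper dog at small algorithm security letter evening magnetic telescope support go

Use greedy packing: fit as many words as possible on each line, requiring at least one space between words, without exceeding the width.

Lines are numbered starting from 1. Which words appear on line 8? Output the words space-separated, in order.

Line 1: ['gentle', 'all'] (min_width=10, slack=1)
Line 2: ['page', 'stone'] (min_width=10, slack=1)
Line 3: ['the', 'small'] (min_width=9, slack=2)
Line 4: ['paper', 'dog'] (min_width=9, slack=2)
Line 5: ['at', 'small'] (min_width=8, slack=3)
Line 6: ['algorithm'] (min_width=9, slack=2)
Line 7: ['security'] (min_width=8, slack=3)
Line 8: ['letter'] (min_width=6, slack=5)
Line 9: ['evening'] (min_width=7, slack=4)
Line 10: ['magnetic'] (min_width=8, slack=3)
Line 11: ['telescope'] (min_width=9, slack=2)
Line 12: ['support', 'go'] (min_width=10, slack=1)

Answer: letter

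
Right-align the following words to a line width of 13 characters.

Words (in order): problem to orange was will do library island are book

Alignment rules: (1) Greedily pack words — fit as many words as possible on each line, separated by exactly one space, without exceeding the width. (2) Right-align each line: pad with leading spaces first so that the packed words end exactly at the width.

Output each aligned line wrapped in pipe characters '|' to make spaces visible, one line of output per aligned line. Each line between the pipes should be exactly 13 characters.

Line 1: ['problem', 'to'] (min_width=10, slack=3)
Line 2: ['orange', 'was'] (min_width=10, slack=3)
Line 3: ['will', 'do'] (min_width=7, slack=6)
Line 4: ['library'] (min_width=7, slack=6)
Line 5: ['island', 'are'] (min_width=10, slack=3)
Line 6: ['book'] (min_width=4, slack=9)

Answer: |   problem to|
|   orange was|
|      will do|
|      library|
|   island are|
|         book|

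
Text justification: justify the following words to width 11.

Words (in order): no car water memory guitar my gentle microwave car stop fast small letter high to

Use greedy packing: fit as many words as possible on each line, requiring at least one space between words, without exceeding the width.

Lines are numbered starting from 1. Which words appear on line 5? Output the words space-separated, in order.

Answer: gentle

Derivation:
Line 1: ['no', 'car'] (min_width=6, slack=5)
Line 2: ['water'] (min_width=5, slack=6)
Line 3: ['memory'] (min_width=6, slack=5)
Line 4: ['guitar', 'my'] (min_width=9, slack=2)
Line 5: ['gentle'] (min_width=6, slack=5)
Line 6: ['microwave'] (min_width=9, slack=2)
Line 7: ['car', 'stop'] (min_width=8, slack=3)
Line 8: ['fast', 'small'] (min_width=10, slack=1)
Line 9: ['letter', 'high'] (min_width=11, slack=0)
Line 10: ['to'] (min_width=2, slack=9)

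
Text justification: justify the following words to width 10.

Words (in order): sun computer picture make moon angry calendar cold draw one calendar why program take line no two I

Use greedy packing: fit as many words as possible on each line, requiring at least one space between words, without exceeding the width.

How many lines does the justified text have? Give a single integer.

Line 1: ['sun'] (min_width=3, slack=7)
Line 2: ['computer'] (min_width=8, slack=2)
Line 3: ['picture'] (min_width=7, slack=3)
Line 4: ['make', 'moon'] (min_width=9, slack=1)
Line 5: ['angry'] (min_width=5, slack=5)
Line 6: ['calendar'] (min_width=8, slack=2)
Line 7: ['cold', 'draw'] (min_width=9, slack=1)
Line 8: ['one'] (min_width=3, slack=7)
Line 9: ['calendar'] (min_width=8, slack=2)
Line 10: ['why'] (min_width=3, slack=7)
Line 11: ['program'] (min_width=7, slack=3)
Line 12: ['take', 'line'] (min_width=9, slack=1)
Line 13: ['no', 'two', 'I'] (min_width=8, slack=2)
Total lines: 13

Answer: 13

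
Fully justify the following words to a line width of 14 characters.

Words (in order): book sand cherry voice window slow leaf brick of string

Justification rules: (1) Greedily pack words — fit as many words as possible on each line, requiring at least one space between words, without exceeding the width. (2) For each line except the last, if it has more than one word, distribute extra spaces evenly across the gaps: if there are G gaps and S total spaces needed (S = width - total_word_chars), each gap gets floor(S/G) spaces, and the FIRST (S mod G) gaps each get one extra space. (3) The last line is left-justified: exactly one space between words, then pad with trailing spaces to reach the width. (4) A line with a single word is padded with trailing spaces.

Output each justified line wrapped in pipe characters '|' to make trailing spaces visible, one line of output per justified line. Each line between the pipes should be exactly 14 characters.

Answer: |book      sand|
|cherry   voice|
|window    slow|
|leaf  brick of|
|string        |

Derivation:
Line 1: ['book', 'sand'] (min_width=9, slack=5)
Line 2: ['cherry', 'voice'] (min_width=12, slack=2)
Line 3: ['window', 'slow'] (min_width=11, slack=3)
Line 4: ['leaf', 'brick', 'of'] (min_width=13, slack=1)
Line 5: ['string'] (min_width=6, slack=8)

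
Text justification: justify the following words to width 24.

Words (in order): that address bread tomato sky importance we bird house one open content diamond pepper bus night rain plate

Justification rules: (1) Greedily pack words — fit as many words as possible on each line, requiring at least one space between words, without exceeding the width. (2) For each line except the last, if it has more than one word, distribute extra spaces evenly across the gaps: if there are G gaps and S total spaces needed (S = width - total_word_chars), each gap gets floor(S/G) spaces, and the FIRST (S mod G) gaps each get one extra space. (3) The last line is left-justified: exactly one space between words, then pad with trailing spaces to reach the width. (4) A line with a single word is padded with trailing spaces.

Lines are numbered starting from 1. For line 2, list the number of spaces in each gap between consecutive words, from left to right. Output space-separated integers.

Line 1: ['that', 'address', 'bread'] (min_width=18, slack=6)
Line 2: ['tomato', 'sky', 'importance', 'we'] (min_width=24, slack=0)
Line 3: ['bird', 'house', 'one', 'open'] (min_width=19, slack=5)
Line 4: ['content', 'diamond', 'pepper'] (min_width=22, slack=2)
Line 5: ['bus', 'night', 'rain', 'plate'] (min_width=20, slack=4)

Answer: 1 1 1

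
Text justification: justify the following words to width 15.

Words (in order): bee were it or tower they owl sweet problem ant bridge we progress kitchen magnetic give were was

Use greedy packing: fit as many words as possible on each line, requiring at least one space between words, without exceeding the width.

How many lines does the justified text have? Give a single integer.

Line 1: ['bee', 'were', 'it', 'or'] (min_width=14, slack=1)
Line 2: ['tower', 'they', 'owl'] (min_width=14, slack=1)
Line 3: ['sweet', 'problem'] (min_width=13, slack=2)
Line 4: ['ant', 'bridge', 'we'] (min_width=13, slack=2)
Line 5: ['progress'] (min_width=8, slack=7)
Line 6: ['kitchen'] (min_width=7, slack=8)
Line 7: ['magnetic', 'give'] (min_width=13, slack=2)
Line 8: ['were', 'was'] (min_width=8, slack=7)
Total lines: 8

Answer: 8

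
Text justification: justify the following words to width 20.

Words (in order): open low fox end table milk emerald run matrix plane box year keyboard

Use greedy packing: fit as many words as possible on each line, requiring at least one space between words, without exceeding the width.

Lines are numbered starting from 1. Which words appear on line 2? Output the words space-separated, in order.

Line 1: ['open', 'low', 'fox', 'end'] (min_width=16, slack=4)
Line 2: ['table', 'milk', 'emerald'] (min_width=18, slack=2)
Line 3: ['run', 'matrix', 'plane', 'box'] (min_width=20, slack=0)
Line 4: ['year', 'keyboard'] (min_width=13, slack=7)

Answer: table milk emerald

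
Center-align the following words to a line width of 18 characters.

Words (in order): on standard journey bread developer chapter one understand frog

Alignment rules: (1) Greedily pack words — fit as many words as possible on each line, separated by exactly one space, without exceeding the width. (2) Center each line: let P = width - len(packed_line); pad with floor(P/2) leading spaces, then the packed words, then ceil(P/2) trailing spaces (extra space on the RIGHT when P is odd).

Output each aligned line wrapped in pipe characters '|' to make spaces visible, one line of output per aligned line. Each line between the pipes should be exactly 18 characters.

Line 1: ['on', 'standard'] (min_width=11, slack=7)
Line 2: ['journey', 'bread'] (min_width=13, slack=5)
Line 3: ['developer', 'chapter'] (min_width=17, slack=1)
Line 4: ['one', 'understand'] (min_width=14, slack=4)
Line 5: ['frog'] (min_width=4, slack=14)

Answer: |   on standard    |
|  journey bread   |
|developer chapter |
|  one understand  |
|       frog       |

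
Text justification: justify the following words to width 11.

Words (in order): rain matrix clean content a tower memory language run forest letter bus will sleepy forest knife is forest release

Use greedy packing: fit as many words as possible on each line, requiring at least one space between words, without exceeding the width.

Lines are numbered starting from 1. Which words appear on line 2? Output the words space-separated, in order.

Line 1: ['rain', 'matrix'] (min_width=11, slack=0)
Line 2: ['clean'] (min_width=5, slack=6)
Line 3: ['content', 'a'] (min_width=9, slack=2)
Line 4: ['tower'] (min_width=5, slack=6)
Line 5: ['memory'] (min_width=6, slack=5)
Line 6: ['language'] (min_width=8, slack=3)
Line 7: ['run', 'forest'] (min_width=10, slack=1)
Line 8: ['letter', 'bus'] (min_width=10, slack=1)
Line 9: ['will', 'sleepy'] (min_width=11, slack=0)
Line 10: ['forest'] (min_width=6, slack=5)
Line 11: ['knife', 'is'] (min_width=8, slack=3)
Line 12: ['forest'] (min_width=6, slack=5)
Line 13: ['release'] (min_width=7, slack=4)

Answer: clean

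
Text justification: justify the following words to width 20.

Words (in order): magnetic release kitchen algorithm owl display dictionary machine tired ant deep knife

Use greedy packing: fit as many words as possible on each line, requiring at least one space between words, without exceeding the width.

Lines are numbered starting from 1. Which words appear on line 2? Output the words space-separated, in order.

Answer: kitchen algorithm

Derivation:
Line 1: ['magnetic', 'release'] (min_width=16, slack=4)
Line 2: ['kitchen', 'algorithm'] (min_width=17, slack=3)
Line 3: ['owl', 'display'] (min_width=11, slack=9)
Line 4: ['dictionary', 'machine'] (min_width=18, slack=2)
Line 5: ['tired', 'ant', 'deep', 'knife'] (min_width=20, slack=0)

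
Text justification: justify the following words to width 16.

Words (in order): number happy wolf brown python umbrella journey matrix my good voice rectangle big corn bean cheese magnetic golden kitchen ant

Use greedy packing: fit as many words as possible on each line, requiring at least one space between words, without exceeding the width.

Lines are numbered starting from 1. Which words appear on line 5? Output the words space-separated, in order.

Answer: my good voice

Derivation:
Line 1: ['number', 'happy'] (min_width=12, slack=4)
Line 2: ['wolf', 'brown'] (min_width=10, slack=6)
Line 3: ['python', 'umbrella'] (min_width=15, slack=1)
Line 4: ['journey', 'matrix'] (min_width=14, slack=2)
Line 5: ['my', 'good', 'voice'] (min_width=13, slack=3)
Line 6: ['rectangle', 'big'] (min_width=13, slack=3)
Line 7: ['corn', 'bean', 'cheese'] (min_width=16, slack=0)
Line 8: ['magnetic', 'golden'] (min_width=15, slack=1)
Line 9: ['kitchen', 'ant'] (min_width=11, slack=5)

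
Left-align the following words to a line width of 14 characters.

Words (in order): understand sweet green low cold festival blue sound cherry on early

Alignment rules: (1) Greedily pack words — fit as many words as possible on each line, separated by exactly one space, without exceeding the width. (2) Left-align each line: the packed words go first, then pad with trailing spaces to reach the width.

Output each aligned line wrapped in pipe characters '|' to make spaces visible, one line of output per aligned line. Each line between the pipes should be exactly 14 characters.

Answer: |understand    |
|sweet green   |
|low cold      |
|festival blue |
|sound cherry  |
|on early      |

Derivation:
Line 1: ['understand'] (min_width=10, slack=4)
Line 2: ['sweet', 'green'] (min_width=11, slack=3)
Line 3: ['low', 'cold'] (min_width=8, slack=6)
Line 4: ['festival', 'blue'] (min_width=13, slack=1)
Line 5: ['sound', 'cherry'] (min_width=12, slack=2)
Line 6: ['on', 'early'] (min_width=8, slack=6)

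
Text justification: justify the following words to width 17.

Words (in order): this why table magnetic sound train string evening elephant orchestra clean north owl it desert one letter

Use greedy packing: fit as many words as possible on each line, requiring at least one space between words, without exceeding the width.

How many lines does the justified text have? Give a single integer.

Line 1: ['this', 'why', 'table'] (min_width=14, slack=3)
Line 2: ['magnetic', 'sound'] (min_width=14, slack=3)
Line 3: ['train', 'string'] (min_width=12, slack=5)
Line 4: ['evening', 'elephant'] (min_width=16, slack=1)
Line 5: ['orchestra', 'clean'] (min_width=15, slack=2)
Line 6: ['north', 'owl', 'it'] (min_width=12, slack=5)
Line 7: ['desert', 'one', 'letter'] (min_width=17, slack=0)
Total lines: 7

Answer: 7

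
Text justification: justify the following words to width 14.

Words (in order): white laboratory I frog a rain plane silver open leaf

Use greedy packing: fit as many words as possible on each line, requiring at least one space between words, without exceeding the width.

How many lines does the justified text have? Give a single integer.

Answer: 5

Derivation:
Line 1: ['white'] (min_width=5, slack=9)
Line 2: ['laboratory', 'I'] (min_width=12, slack=2)
Line 3: ['frog', 'a', 'rain'] (min_width=11, slack=3)
Line 4: ['plane', 'silver'] (min_width=12, slack=2)
Line 5: ['open', 'leaf'] (min_width=9, slack=5)
Total lines: 5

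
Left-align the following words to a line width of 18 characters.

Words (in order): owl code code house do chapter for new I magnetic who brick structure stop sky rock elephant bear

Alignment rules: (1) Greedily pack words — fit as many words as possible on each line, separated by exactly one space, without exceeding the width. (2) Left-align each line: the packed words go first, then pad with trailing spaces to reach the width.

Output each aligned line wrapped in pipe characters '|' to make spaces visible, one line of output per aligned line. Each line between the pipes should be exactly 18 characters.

Answer: |owl code code     |
|house do chapter  |
|for new I magnetic|
|who brick         |
|structure stop sky|
|rock elephant bear|

Derivation:
Line 1: ['owl', 'code', 'code'] (min_width=13, slack=5)
Line 2: ['house', 'do', 'chapter'] (min_width=16, slack=2)
Line 3: ['for', 'new', 'I', 'magnetic'] (min_width=18, slack=0)
Line 4: ['who', 'brick'] (min_width=9, slack=9)
Line 5: ['structure', 'stop', 'sky'] (min_width=18, slack=0)
Line 6: ['rock', 'elephant', 'bear'] (min_width=18, slack=0)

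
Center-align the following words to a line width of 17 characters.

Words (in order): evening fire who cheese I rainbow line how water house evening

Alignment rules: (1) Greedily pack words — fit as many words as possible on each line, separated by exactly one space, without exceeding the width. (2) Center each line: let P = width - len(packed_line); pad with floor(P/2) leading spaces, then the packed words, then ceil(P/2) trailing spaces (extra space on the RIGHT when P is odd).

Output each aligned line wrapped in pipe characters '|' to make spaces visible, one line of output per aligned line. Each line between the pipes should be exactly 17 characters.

Answer: |evening fire who |
|cheese I rainbow |
| line how water  |
|  house evening  |

Derivation:
Line 1: ['evening', 'fire', 'who'] (min_width=16, slack=1)
Line 2: ['cheese', 'I', 'rainbow'] (min_width=16, slack=1)
Line 3: ['line', 'how', 'water'] (min_width=14, slack=3)
Line 4: ['house', 'evening'] (min_width=13, slack=4)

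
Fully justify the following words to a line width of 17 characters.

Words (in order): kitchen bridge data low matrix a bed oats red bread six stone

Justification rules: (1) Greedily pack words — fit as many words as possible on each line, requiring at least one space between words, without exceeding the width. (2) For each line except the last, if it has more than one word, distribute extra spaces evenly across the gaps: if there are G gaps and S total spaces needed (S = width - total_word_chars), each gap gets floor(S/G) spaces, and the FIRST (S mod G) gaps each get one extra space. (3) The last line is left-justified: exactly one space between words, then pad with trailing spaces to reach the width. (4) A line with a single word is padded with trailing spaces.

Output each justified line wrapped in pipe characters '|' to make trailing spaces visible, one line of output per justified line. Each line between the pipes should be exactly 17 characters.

Answer: |kitchen    bridge|
|data low matrix a|
|bed    oats   red|
|bread six stone  |

Derivation:
Line 1: ['kitchen', 'bridge'] (min_width=14, slack=3)
Line 2: ['data', 'low', 'matrix', 'a'] (min_width=17, slack=0)
Line 3: ['bed', 'oats', 'red'] (min_width=12, slack=5)
Line 4: ['bread', 'six', 'stone'] (min_width=15, slack=2)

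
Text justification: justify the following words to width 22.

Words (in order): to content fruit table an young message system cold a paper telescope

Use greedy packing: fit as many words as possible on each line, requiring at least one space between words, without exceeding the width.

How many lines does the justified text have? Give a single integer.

Answer: 4

Derivation:
Line 1: ['to', 'content', 'fruit', 'table'] (min_width=22, slack=0)
Line 2: ['an', 'young', 'message'] (min_width=16, slack=6)
Line 3: ['system', 'cold', 'a', 'paper'] (min_width=19, slack=3)
Line 4: ['telescope'] (min_width=9, slack=13)
Total lines: 4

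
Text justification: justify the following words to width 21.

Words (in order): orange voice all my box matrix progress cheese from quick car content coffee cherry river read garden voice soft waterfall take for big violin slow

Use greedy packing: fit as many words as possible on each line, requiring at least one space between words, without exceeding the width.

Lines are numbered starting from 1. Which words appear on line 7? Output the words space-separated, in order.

Answer: take for big violin

Derivation:
Line 1: ['orange', 'voice', 'all', 'my'] (min_width=19, slack=2)
Line 2: ['box', 'matrix', 'progress'] (min_width=19, slack=2)
Line 3: ['cheese', 'from', 'quick', 'car'] (min_width=21, slack=0)
Line 4: ['content', 'coffee', 'cherry'] (min_width=21, slack=0)
Line 5: ['river', 'read', 'garden'] (min_width=17, slack=4)
Line 6: ['voice', 'soft', 'waterfall'] (min_width=20, slack=1)
Line 7: ['take', 'for', 'big', 'violin'] (min_width=19, slack=2)
Line 8: ['slow'] (min_width=4, slack=17)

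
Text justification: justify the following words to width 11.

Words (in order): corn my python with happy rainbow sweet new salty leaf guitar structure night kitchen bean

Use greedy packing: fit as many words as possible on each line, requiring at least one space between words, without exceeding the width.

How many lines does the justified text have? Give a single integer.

Line 1: ['corn', 'my'] (min_width=7, slack=4)
Line 2: ['python', 'with'] (min_width=11, slack=0)
Line 3: ['happy'] (min_width=5, slack=6)
Line 4: ['rainbow'] (min_width=7, slack=4)
Line 5: ['sweet', 'new'] (min_width=9, slack=2)
Line 6: ['salty', 'leaf'] (min_width=10, slack=1)
Line 7: ['guitar'] (min_width=6, slack=5)
Line 8: ['structure'] (min_width=9, slack=2)
Line 9: ['night'] (min_width=5, slack=6)
Line 10: ['kitchen'] (min_width=7, slack=4)
Line 11: ['bean'] (min_width=4, slack=7)
Total lines: 11

Answer: 11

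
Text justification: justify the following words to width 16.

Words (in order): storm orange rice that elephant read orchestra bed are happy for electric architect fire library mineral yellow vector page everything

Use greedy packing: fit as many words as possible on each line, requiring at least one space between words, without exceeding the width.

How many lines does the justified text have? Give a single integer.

Line 1: ['storm', 'orange'] (min_width=12, slack=4)
Line 2: ['rice', 'that'] (min_width=9, slack=7)
Line 3: ['elephant', 'read'] (min_width=13, slack=3)
Line 4: ['orchestra', 'bed'] (min_width=13, slack=3)
Line 5: ['are', 'happy', 'for'] (min_width=13, slack=3)
Line 6: ['electric'] (min_width=8, slack=8)
Line 7: ['architect', 'fire'] (min_width=14, slack=2)
Line 8: ['library', 'mineral'] (min_width=15, slack=1)
Line 9: ['yellow', 'vector'] (min_width=13, slack=3)
Line 10: ['page', 'everything'] (min_width=15, slack=1)
Total lines: 10

Answer: 10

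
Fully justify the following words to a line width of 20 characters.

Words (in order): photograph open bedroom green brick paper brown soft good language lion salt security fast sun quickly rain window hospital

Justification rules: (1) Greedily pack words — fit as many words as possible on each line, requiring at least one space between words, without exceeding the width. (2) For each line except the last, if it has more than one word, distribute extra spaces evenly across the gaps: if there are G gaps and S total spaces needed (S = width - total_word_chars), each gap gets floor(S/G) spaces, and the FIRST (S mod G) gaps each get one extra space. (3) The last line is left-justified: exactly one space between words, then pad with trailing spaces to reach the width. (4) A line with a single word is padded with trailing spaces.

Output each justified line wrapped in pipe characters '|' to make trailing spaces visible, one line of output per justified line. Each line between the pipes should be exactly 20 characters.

Line 1: ['photograph', 'open'] (min_width=15, slack=5)
Line 2: ['bedroom', 'green', 'brick'] (min_width=19, slack=1)
Line 3: ['paper', 'brown', 'soft'] (min_width=16, slack=4)
Line 4: ['good', 'language', 'lion'] (min_width=18, slack=2)
Line 5: ['salt', 'security', 'fast'] (min_width=18, slack=2)
Line 6: ['sun', 'quickly', 'rain'] (min_width=16, slack=4)
Line 7: ['window', 'hospital'] (min_width=15, slack=5)

Answer: |photograph      open|
|bedroom  green brick|
|paper   brown   soft|
|good  language  lion|
|salt  security  fast|
|sun   quickly   rain|
|window hospital     |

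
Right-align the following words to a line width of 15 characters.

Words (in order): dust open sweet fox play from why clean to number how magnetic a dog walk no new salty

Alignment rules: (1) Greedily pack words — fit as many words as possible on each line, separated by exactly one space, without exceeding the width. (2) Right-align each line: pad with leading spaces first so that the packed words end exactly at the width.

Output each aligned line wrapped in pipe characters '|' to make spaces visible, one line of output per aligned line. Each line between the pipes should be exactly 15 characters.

Line 1: ['dust', 'open', 'sweet'] (min_width=15, slack=0)
Line 2: ['fox', 'play', 'from'] (min_width=13, slack=2)
Line 3: ['why', 'clean', 'to'] (min_width=12, slack=3)
Line 4: ['number', 'how'] (min_width=10, slack=5)
Line 5: ['magnetic', 'a', 'dog'] (min_width=14, slack=1)
Line 6: ['walk', 'no', 'new'] (min_width=11, slack=4)
Line 7: ['salty'] (min_width=5, slack=10)

Answer: |dust open sweet|
|  fox play from|
|   why clean to|
|     number how|
| magnetic a dog|
|    walk no new|
|          salty|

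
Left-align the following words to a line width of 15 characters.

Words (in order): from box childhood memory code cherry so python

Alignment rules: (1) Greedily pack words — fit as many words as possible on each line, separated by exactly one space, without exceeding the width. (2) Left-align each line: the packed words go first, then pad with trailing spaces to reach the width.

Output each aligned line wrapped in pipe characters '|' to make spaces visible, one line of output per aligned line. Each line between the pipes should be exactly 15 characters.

Line 1: ['from', 'box'] (min_width=8, slack=7)
Line 2: ['childhood'] (min_width=9, slack=6)
Line 3: ['memory', 'code'] (min_width=11, slack=4)
Line 4: ['cherry', 'so'] (min_width=9, slack=6)
Line 5: ['python'] (min_width=6, slack=9)

Answer: |from box       |
|childhood      |
|memory code    |
|cherry so      |
|python         |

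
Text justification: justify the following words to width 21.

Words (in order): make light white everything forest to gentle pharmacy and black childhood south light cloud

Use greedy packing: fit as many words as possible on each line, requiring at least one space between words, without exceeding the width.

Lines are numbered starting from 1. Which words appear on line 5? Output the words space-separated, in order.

Line 1: ['make', 'light', 'white'] (min_width=16, slack=5)
Line 2: ['everything', 'forest', 'to'] (min_width=20, slack=1)
Line 3: ['gentle', 'pharmacy', 'and'] (min_width=19, slack=2)
Line 4: ['black', 'childhood', 'south'] (min_width=21, slack=0)
Line 5: ['light', 'cloud'] (min_width=11, slack=10)

Answer: light cloud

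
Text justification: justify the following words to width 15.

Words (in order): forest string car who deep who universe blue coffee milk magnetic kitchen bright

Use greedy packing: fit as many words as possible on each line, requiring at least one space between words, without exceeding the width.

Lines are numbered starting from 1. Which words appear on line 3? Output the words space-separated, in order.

Answer: who universe

Derivation:
Line 1: ['forest', 'string'] (min_width=13, slack=2)
Line 2: ['car', 'who', 'deep'] (min_width=12, slack=3)
Line 3: ['who', 'universe'] (min_width=12, slack=3)
Line 4: ['blue', 'coffee'] (min_width=11, slack=4)
Line 5: ['milk', 'magnetic'] (min_width=13, slack=2)
Line 6: ['kitchen', 'bright'] (min_width=14, slack=1)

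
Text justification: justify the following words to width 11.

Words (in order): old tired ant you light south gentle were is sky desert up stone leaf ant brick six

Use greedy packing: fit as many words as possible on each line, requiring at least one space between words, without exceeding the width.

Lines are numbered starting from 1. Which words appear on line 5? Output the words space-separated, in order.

Answer: is sky

Derivation:
Line 1: ['old', 'tired'] (min_width=9, slack=2)
Line 2: ['ant', 'you'] (min_width=7, slack=4)
Line 3: ['light', 'south'] (min_width=11, slack=0)
Line 4: ['gentle', 'were'] (min_width=11, slack=0)
Line 5: ['is', 'sky'] (min_width=6, slack=5)
Line 6: ['desert', 'up'] (min_width=9, slack=2)
Line 7: ['stone', 'leaf'] (min_width=10, slack=1)
Line 8: ['ant', 'brick'] (min_width=9, slack=2)
Line 9: ['six'] (min_width=3, slack=8)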